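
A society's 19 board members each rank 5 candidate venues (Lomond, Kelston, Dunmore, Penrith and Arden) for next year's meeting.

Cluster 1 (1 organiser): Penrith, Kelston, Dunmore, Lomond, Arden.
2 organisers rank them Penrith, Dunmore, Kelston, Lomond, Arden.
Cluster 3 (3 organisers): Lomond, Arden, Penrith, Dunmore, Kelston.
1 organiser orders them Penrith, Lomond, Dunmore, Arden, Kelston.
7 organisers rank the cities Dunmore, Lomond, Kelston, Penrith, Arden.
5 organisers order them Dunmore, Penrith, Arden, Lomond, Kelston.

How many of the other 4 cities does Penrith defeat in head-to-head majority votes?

Penrith against each rival (19 organisers):
Penrith–Lomond: Lomond 10–9.
Penrith vs Kelston: Penrith preferred on 1+2+3+1+5 = 12 ballots; Penrith wins 12–7.
Penrith vs Dunmore: 1+2+3+1 = 7 for Penrith, 12 for Dunmore — Dunmore by 12–7.
Penrith vs Arden: Penrith wins 16–3.
Penrith beats Kelston, Arden; loses to Lomond, Dunmore — 2 pairwise wins.

2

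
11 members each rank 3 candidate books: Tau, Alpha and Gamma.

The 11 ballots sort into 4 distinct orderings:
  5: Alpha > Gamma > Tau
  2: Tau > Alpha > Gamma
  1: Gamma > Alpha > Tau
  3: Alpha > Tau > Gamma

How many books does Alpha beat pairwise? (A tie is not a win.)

Alpha against each rival (11 members):
Alpha vs Tau: Alpha wins 9–2.
Alpha vs Gamma: Alpha, 10–1.
Alpha beats Tau, Gamma — 2 pairwise wins.

2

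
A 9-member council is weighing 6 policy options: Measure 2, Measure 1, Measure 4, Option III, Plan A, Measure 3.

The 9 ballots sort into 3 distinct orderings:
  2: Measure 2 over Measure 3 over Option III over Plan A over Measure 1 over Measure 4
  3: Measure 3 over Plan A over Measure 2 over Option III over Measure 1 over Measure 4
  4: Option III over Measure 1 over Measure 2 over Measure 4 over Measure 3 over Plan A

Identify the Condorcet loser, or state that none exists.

Measure 4

Pairwise majorities:
Measure 2 vs Measure 1: Measure 2 wins 5–4.
Measure 2 vs Measure 4: Measure 2 wins 9–0.
Measure 2 vs Option III: Measure 2 is ranked higher on 2+3 = 5 ballots, Option III on 4. Measure 2 wins 5–4.
Measure 2 vs Plan A: 2+4 = 6 for Measure 2, 3 for Plan A — Measure 2 by 6–3.
Measure 2 vs Measure 3: Measure 2 preferred on 2+4 = 6 ballots; Measure 2 wins 6–3.
Measure 1 vs Measure 4: Measure 1, 9–0.
Measure 1 vs Option III: Measure 1 is ranked higher on 0 ballots, Option III on 9. Option III wins 9–0.
Measure 1 vs Plan A: 4 for Measure 1, 5 for Plan A — Plan A by 5–4.
Measure 1 vs Measure 3: 4 to 5, Measure 3.
Measure 4 vs Option III: Measure 4 is ranked higher on 0 ballots, Option III on 9. Option III wins 9–0.
Measure 4 vs Plan A: 4 for Measure 4, 5 for Plan A — Plan A by 5–4.
Measure 4–Measure 3: Measure 3 5–4.
Option III vs Plan A: Option III, 6–3.
Option III vs Measure 3: Measure 3, 5–4.
Plan A vs Measure 3: Measure 3, 9–0.
Measure 4 loses to every other option — it is the Condorcet loser.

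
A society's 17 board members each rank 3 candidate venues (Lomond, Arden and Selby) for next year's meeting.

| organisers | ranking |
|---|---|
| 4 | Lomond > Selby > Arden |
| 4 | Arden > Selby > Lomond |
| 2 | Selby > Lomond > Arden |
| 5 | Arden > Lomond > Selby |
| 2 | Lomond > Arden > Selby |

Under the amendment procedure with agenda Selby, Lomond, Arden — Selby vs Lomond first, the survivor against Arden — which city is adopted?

Arden

Round 1: Selby vs Lomond — 6–11, Lomond advances.
Round 2: Lomond vs Arden — 8–9, Arden advances.
The agenda winner is Arden.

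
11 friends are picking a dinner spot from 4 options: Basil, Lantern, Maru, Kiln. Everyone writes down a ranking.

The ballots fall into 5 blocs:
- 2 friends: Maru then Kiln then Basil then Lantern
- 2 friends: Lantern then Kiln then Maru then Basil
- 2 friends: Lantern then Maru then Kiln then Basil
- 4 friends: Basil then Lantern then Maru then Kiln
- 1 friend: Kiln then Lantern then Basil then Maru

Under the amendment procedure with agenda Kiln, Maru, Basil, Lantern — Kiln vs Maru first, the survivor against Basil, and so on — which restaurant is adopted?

Round 1: Kiln vs Maru — 3–8, Maru advances.
Round 2: Maru vs Basil — 6–5, Maru advances.
Round 3: Maru vs Lantern — 2–9, Lantern advances.
Lantern survives the agenda.

Lantern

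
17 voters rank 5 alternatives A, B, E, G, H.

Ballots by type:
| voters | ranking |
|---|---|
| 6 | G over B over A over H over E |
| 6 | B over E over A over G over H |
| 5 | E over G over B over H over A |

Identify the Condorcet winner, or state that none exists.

none

Pairwise majorities:
A vs B: A preferred on 0 ballots; B wins 17–0.
A–E: E 11–6.
A–G: G 11–6.
A vs H: A preferred on 6+6 = 12 ballots; A wins 12–5.
B vs E: B, 12–5.
B vs G: 6 to 11, G.
B vs H: B wins 17–0.
E vs G: 6+5 = 11 for E, 6 for G — E by 11–6.
E vs H: E preferred on 6+5 = 11 ballots; E wins 11–6.
G vs H: G, 17–0.
Every alternative loses at least once (A loses to B; B loses to G; E loses to B; G loses to E; H loses to A). The majority relation contains the cycle B > E > G > B, so there is no Condorcet winner.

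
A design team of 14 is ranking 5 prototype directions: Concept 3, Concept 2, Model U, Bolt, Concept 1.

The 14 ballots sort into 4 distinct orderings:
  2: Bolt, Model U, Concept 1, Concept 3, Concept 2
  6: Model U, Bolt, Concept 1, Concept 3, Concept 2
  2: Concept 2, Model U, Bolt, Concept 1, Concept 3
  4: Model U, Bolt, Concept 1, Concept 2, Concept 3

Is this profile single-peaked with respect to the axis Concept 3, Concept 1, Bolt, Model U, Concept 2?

Axis positions: Concept 3=1, Concept 1=2, Bolt=3, Model U=4, Concept 2=5.
Ballot type 1 (peak Bolt at position 3): ranking walks positions 3-4-2-1-5, expanding outward from the peak — single-peaked.
Ballot type 2 (peak Model U at position 4): ranking walks positions 4-3-2-1-5, expanding outward from the peak — single-peaked.
Ballot type 3 (peak Concept 2 at position 5): ranking walks positions 5-4-3-2-1, expanding outward from the peak — single-peaked.
Ballot type 4 (peak Model U at position 4): ranking walks positions 4-3-2-5-1, expanding outward from the peak — single-peaked.
Every ranking is single-peaked on this axis.

yes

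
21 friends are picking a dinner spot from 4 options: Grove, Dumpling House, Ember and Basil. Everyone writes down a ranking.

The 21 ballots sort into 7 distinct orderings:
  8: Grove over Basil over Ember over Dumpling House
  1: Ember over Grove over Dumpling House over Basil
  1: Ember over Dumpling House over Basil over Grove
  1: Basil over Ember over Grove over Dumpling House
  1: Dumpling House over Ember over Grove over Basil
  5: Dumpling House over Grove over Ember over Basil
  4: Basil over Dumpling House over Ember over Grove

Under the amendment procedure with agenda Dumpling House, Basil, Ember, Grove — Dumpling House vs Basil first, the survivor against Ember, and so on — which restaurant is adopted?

Grove

Round 1: Dumpling House vs Basil — 8–13, Basil advances.
Round 2: Basil vs Ember — 13–8, Basil advances.
Round 3: Basil vs Grove — 6–15, Grove advances.
Grove survives the agenda.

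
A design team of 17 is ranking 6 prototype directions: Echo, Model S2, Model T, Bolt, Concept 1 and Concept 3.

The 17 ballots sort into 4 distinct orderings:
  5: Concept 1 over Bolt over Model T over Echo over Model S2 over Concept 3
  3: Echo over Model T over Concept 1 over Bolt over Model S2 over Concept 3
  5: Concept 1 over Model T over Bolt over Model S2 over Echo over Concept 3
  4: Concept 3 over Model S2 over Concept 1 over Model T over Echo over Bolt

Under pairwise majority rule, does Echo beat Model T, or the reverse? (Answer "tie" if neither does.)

Ballots ranking Echo above Model T: 3.
Ballots ranking Model T above Echo: 17 − 3 = 14.
Model T wins the head-to-head 14–3.

Model T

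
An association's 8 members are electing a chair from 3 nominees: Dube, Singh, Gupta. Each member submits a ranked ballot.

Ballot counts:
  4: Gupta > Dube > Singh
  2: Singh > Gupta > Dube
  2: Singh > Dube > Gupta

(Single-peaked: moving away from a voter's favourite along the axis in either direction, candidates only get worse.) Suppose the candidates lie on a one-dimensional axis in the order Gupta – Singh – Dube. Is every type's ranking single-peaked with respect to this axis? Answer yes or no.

Axis positions: Gupta=1, Singh=2, Dube=3.
Type 1: ranking walks positions 1-3-2; Dube is ranked above Singh even though Singh lies between Dube and the peak Gupta on the axis — preferences dip and rise again. Not single-peaked.
Type 2 (peak Singh at position 2): ranking walks positions 2-1-3, expanding outward from the peak — single-peaked.
Type 3 (peak Singh at position 2): ranking walks positions 2-3-1, expanding outward from the peak — single-peaked.
Type 1 violates single-peakedness, so the profile is not single-peaked on this axis.

no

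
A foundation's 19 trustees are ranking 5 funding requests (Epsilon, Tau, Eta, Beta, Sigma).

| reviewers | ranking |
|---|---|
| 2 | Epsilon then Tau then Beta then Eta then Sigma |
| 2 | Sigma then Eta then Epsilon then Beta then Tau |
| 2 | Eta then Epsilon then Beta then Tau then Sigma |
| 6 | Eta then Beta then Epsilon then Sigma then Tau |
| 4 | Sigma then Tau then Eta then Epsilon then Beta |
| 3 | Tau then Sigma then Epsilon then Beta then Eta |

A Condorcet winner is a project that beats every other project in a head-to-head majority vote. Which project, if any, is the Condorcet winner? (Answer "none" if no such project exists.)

Eta

Check each pair by majority over 19 ballots:
Epsilon vs Tau: 12 to 7, Epsilon.
Epsilon vs Eta: 5 to 14, Eta.
Epsilon vs Beta: Epsilon is ranked higher on 2+2+2+4+3 = 13 ballots, Beta on 6. Epsilon wins 13–6.
Epsilon vs Sigma: 10 to 9, Epsilon.
Tau vs Eta: 9 to 10, Eta.
Tau vs Beta: 9 to 10, Beta.
Tau vs Sigma: Tau is ranked higher on 2+2+3 = 7 ballots, Sigma on 12. Sigma wins 12–7.
Eta vs Beta: Eta preferred on 2+2+6+4 = 14 ballots; Eta wins 14–5.
Eta vs Sigma: Eta preferred on 2+2+6 = 10 ballots; Eta wins 10–9.
Beta vs Sigma: 2+2+6 = 10 for Beta, 9 for Sigma — Beta by 10–9.
Eta beats each of Epsilon, Tau, Beta, Sigma — Eta is the Condorcet winner.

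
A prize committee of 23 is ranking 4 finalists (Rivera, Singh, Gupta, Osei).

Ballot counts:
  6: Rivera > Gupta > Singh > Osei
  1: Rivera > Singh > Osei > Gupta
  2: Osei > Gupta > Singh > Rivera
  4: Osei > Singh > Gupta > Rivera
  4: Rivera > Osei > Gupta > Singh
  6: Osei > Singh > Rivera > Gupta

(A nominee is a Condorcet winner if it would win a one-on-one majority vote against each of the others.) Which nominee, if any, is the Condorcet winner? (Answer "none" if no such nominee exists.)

Osei

Pairwise majorities:
Rivera–Singh: Singh 12–11.
Rivera–Gupta: Rivera 17–6.
Rivera–Osei: Osei 12–11.
Singh–Gupta: Gupta 12–11.
Singh vs Osei: Osei wins 16–7.
Gupta vs Osei: Osei, 17–6.
Osei wins every pairwise contest, so Osei is the Condorcet winner.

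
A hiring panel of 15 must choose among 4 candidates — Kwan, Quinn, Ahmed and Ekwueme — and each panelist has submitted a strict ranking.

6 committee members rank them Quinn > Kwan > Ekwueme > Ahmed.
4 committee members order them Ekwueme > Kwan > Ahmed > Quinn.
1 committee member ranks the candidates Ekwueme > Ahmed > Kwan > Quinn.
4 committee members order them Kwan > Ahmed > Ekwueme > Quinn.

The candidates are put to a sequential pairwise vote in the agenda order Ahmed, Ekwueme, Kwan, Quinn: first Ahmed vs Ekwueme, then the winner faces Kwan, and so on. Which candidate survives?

Round 1: Ahmed vs Ekwueme — 4–11, Ekwueme advances.
Round 2: Ekwueme vs Kwan — 5–10, Kwan advances.
Round 3: Kwan vs Quinn — 9–6, Kwan advances.
Kwan survives the agenda.

Kwan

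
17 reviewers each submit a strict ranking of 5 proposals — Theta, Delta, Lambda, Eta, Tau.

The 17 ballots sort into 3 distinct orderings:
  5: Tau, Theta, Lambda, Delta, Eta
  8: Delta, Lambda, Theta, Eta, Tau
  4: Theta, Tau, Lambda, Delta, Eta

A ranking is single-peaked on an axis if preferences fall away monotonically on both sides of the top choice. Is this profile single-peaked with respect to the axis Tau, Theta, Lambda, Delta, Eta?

yes

Axis positions: Tau=1, Theta=2, Lambda=3, Delta=4, Eta=5.
Faction 1 (peak Tau at position 1): ranking walks positions 1-2-3-4-5, expanding outward from the peak — single-peaked.
Faction 2 (peak Delta at position 4): ranking walks positions 4-3-2-5-1, expanding outward from the peak — single-peaked.
Faction 3 (peak Theta at position 2): ranking walks positions 2-1-3-4-5, expanding outward from the peak — single-peaked.
Every ranking is single-peaked on this axis.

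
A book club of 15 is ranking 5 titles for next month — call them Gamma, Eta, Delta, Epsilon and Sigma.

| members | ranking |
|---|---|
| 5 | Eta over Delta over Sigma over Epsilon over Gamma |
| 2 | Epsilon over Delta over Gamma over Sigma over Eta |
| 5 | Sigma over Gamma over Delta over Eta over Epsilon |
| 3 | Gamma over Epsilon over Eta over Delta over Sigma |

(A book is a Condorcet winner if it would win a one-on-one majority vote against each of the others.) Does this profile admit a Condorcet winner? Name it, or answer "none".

Check each pair by majority over 15 ballots:
Gamma vs Eta: Gamma, 10–5.
Gamma vs Delta: Gamma wins 8–7.
Gamma vs Epsilon: 8 to 7, Gamma.
Gamma vs Sigma: Gamma is ranked higher on 2+3 = 5 ballots, Sigma on 10. Sigma wins 10–5.
Eta vs Delta: Eta is ranked higher on 5+3 = 8 ballots, Delta on 7. Eta wins 8–7.
Eta vs Epsilon: Eta wins 10–5.
Eta vs Sigma: Eta preferred on 5+3 = 8 ballots; Eta wins 8–7.
Delta vs Epsilon: Delta wins 10–5.
Delta vs Sigma: Delta wins 10–5.
Epsilon vs Sigma: 2+3 = 5 for Epsilon, 10 for Sigma — Sigma by 10–5.
Every book loses at least once (Gamma loses to Sigma; Eta loses to Gamma; Delta loses to Gamma; Epsilon loses to Gamma; Sigma loses to Eta). The majority relation contains the cycle Gamma beats Eta beats Sigma beats Gamma, so there is no Condorcet winner.

none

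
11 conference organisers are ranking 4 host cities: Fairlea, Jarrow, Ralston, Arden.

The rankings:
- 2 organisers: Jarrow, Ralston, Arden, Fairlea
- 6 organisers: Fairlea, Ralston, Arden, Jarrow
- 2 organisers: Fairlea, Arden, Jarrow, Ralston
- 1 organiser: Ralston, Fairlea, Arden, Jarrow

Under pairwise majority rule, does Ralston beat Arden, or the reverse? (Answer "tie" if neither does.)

Ralston

Ballots ranking Ralston above Arden: 2 + 6 + 1 = 9.
Ballots ranking Arden above Ralston: 11 − 9 = 2.
Ralston wins the head-to-head 9–2.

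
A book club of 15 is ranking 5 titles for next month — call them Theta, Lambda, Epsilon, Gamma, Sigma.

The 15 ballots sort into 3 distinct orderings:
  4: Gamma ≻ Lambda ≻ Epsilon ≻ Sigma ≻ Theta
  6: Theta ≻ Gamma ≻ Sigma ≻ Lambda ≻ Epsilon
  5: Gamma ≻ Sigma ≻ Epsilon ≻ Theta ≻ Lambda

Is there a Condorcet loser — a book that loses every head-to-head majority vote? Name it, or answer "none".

none

Pairwise majorities:
Theta–Lambda: Theta 11–4.
Theta vs Epsilon: 6 for Theta, 9 for Epsilon — Epsilon by 9–6.
Theta vs Gamma: Gamma wins 9–6.
Theta vs Sigma: 6 to 9, Sigma.
Lambda vs Epsilon: 4+6 = 10 for Lambda, 5 for Epsilon — Lambda by 10–5.
Lambda vs Gamma: Gamma, 15–0.
Lambda vs Sigma: Sigma wins 11–4.
Epsilon vs Gamma: Gamma, 15–0.
Epsilon vs Sigma: Epsilon is ranked higher on 4 ballots, Sigma on 11. Sigma wins 11–4.
Gamma vs Sigma: 15 to 0, Gamma.
Every book wins at least one matchup (Theta beats Lambda; Lambda beats Epsilon; Epsilon beats Theta; Gamma beats Theta; Sigma beats Theta), so there is no Condorcet loser.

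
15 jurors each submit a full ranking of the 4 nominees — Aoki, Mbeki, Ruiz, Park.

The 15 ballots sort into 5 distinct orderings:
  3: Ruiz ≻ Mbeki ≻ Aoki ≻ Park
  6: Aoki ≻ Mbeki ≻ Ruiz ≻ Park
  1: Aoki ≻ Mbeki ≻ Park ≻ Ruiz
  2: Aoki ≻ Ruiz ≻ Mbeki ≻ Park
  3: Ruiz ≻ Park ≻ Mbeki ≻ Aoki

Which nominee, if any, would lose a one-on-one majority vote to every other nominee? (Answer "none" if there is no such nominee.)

Park

Pairwise majorities:
Aoki vs Mbeki: Aoki is ranked higher on 6+1+2 = 9 ballots, Mbeki on 6. Aoki wins 9–6.
Aoki vs Ruiz: Aoki, 9–6.
Aoki–Park: Aoki 12–3.
Mbeki–Ruiz: Ruiz 8–7.
Mbeki vs Park: Mbeki is ranked higher on 3+6+1+2 = 12 ballots, Park on 3. Mbeki wins 12–3.
Ruiz–Park: Ruiz 14–1.
Only Park has no wins; Park is the Condorcet loser.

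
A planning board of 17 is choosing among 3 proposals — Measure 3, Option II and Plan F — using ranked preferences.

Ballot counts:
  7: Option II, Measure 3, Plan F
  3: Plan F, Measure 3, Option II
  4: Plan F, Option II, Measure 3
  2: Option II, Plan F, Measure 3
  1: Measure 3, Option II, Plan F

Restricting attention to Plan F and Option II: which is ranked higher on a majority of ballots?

Ballots ranking Plan F above Option II: 3 + 4 = 7.
Ballots ranking Option II above Plan F: 17 − 7 = 10.
Option II wins the head-to-head 10–7.

Option II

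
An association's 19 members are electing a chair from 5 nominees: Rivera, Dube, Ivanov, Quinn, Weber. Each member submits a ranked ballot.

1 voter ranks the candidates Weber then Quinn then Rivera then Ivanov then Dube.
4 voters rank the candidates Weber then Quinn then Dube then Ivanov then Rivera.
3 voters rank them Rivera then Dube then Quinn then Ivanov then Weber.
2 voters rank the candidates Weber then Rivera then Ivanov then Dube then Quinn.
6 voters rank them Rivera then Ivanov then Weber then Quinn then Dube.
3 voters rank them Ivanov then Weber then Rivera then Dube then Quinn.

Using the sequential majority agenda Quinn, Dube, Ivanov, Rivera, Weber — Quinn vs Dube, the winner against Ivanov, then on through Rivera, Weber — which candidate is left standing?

Round 1: Quinn vs Dube — 11–8, Quinn advances.
Round 2: Quinn vs Ivanov — 8–11, Ivanov advances.
Round 3: Ivanov vs Rivera — 7–12, Rivera advances.
Round 4: Rivera vs Weber — 9–10, Weber advances.
The agenda winner is Weber.

Weber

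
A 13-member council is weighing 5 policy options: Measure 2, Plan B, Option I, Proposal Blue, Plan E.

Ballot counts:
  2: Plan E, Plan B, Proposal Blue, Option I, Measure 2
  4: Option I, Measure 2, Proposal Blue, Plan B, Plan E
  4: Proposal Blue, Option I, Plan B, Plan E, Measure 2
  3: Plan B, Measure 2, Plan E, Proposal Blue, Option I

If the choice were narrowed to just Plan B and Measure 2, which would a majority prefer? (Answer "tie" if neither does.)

Plan B

Ballots ranking Plan B above Measure 2: 2 + 4 + 3 = 9.
Ballots ranking Measure 2 above Plan B: 13 − 9 = 4.
Plan B wins the head-to-head 9–4.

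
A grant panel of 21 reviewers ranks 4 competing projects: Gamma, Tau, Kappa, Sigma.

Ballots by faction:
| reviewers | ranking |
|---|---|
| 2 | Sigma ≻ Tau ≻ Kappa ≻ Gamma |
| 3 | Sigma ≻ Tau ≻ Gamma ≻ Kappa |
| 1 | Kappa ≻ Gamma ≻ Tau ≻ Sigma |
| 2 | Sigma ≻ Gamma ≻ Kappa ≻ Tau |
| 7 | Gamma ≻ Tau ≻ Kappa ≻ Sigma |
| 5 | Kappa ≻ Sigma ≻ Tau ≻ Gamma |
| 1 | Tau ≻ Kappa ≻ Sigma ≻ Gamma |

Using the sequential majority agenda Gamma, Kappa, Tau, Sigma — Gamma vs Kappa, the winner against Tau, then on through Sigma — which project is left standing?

Round 1: Gamma vs Kappa — 12–9, Gamma advances.
Round 2: Gamma vs Tau — 10–11, Tau advances.
Round 3: Tau vs Sigma — 9–12, Sigma advances.
Sigma survives the agenda.

Sigma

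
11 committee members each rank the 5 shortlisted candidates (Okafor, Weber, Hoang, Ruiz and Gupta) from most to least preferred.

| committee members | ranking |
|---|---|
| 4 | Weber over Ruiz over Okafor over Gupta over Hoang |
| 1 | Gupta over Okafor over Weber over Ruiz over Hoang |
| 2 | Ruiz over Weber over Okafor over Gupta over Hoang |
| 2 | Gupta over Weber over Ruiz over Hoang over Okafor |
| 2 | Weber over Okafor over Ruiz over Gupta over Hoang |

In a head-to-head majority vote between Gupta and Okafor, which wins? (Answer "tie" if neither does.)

Ballots ranking Gupta above Okafor: 1 + 2 = 3.
Ballots ranking Okafor above Gupta: 11 − 3 = 8.
Okafor wins the head-to-head 8–3.

Okafor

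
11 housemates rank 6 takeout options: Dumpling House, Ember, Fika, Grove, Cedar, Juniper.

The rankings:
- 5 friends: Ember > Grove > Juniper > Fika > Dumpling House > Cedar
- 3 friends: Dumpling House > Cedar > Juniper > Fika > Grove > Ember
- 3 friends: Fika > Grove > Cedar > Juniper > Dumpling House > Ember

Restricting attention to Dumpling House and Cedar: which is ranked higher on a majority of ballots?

Ballots ranking Dumpling House above Cedar: 5 + 3 = 8.
Ballots ranking Cedar above Dumpling House: 11 − 8 = 3.
Dumpling House wins the head-to-head 8–3.

Dumpling House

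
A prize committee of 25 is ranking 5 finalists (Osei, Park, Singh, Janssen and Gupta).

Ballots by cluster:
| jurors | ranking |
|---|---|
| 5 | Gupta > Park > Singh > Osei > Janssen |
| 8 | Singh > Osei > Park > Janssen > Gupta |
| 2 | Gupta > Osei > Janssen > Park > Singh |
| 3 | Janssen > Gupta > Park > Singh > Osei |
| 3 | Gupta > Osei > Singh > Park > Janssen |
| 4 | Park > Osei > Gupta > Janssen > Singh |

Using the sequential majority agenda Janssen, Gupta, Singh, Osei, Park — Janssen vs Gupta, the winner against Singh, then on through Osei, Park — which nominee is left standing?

Gupta

Round 1: Janssen vs Gupta — 11–14, Gupta advances.
Round 2: Gupta vs Singh — 17–8, Gupta advances.
Round 3: Gupta vs Osei — 13–12, Gupta advances.
Round 4: Gupta vs Park — 13–12, Gupta advances.
Gupta survives the agenda.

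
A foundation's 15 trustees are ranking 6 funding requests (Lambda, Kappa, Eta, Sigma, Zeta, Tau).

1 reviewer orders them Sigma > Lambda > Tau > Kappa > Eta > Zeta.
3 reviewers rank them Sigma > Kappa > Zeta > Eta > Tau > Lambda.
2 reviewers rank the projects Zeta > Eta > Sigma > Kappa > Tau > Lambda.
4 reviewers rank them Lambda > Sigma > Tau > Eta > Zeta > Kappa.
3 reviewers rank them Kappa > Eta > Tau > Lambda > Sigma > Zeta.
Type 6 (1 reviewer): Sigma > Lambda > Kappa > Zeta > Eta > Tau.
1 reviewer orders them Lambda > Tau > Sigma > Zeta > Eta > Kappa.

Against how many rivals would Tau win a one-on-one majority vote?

2

Tau against each rival (15 reviewers):
Tau vs Lambda: Tau is ranked higher on 3+2+3 = 8 ballots, Lambda on 7. Tau wins 8–7.
Tau vs Kappa: Tau is ranked higher on 1+4+1 = 6 ballots, Kappa on 9. Kappa wins 9–6.
Tau vs Eta: Eta, 9–6.
Tau–Sigma: Sigma 11–4.
Tau vs Zeta: Tau is ranked higher on 1+4+3+1 = 9 ballots, Zeta on 6. Tau wins 9–6.
Tau beats Lambda, Zeta; loses to Kappa, Eta, Sigma — 2 pairwise wins.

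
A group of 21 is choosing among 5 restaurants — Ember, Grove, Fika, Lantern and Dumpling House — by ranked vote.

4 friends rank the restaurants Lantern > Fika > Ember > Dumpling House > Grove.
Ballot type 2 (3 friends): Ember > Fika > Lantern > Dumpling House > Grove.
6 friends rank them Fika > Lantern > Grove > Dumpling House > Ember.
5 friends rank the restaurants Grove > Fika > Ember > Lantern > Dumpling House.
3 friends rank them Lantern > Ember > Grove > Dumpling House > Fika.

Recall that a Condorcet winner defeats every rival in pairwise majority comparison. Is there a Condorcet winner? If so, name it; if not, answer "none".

Check each pair by majority over 21 ballots:
Ember–Grove: Grove 11–10.
Ember vs Fika: Fika, 15–6.
Ember vs Lantern: Lantern, 13–8.
Ember vs Dumpling House: Ember, 15–6.
Grove–Fika: Fika 13–8.
Grove vs Lantern: Lantern wins 16–5.
Grove vs Dumpling House: Grove wins 14–7.
Fika vs Lantern: Fika, 14–7.
Fika vs Dumpling House: Fika, 18–3.
Lantern vs Dumpling House: Lantern, 21–0.
Only Fika has no losses; Fika is the Condorcet winner.

Fika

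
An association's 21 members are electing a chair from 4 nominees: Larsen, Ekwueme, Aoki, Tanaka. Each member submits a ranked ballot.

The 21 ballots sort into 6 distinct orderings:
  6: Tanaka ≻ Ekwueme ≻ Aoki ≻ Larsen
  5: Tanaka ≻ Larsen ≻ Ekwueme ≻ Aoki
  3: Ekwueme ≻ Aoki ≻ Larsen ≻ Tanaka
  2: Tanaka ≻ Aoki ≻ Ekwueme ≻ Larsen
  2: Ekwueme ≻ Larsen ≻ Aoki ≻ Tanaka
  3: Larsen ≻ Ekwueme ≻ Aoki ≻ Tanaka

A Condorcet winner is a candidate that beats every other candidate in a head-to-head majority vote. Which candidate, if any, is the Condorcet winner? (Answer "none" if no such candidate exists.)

Tanaka

Pairwise majorities:
Larsen vs Ekwueme: 5+3 = 8 for Larsen, 13 for Ekwueme — Ekwueme by 13–8.
Larsen vs Aoki: Larsen is ranked higher on 5+2+3 = 10 ballots, Aoki on 11. Aoki wins 11–10.
Larsen vs Tanaka: 3+2+3 = 8 for Larsen, 13 for Tanaka — Tanaka by 13–8.
Ekwueme vs Aoki: Ekwueme preferred on 6+5+3+2+3 = 19 ballots; Ekwueme wins 19–2.
Ekwueme vs Tanaka: Tanaka wins 13–8.
Aoki vs Tanaka: Aoki preferred on 3+2+3 = 8 ballots; Tanaka wins 13–8.
Tanaka beats each of Larsen, Ekwueme, Aoki — Tanaka is the Condorcet winner.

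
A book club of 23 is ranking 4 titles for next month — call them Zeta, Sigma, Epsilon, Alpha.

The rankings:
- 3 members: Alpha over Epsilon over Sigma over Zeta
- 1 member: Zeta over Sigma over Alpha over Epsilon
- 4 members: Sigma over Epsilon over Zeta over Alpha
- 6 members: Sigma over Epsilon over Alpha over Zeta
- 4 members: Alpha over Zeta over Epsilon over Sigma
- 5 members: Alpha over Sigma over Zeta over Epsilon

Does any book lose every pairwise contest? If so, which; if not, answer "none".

Pairwise majorities:
Zeta vs Sigma: Sigma, 18–5.
Zeta vs Epsilon: Epsilon wins 13–10.
Zeta vs Alpha: 5 to 18, Alpha.
Sigma vs Epsilon: Sigma, 16–7.
Sigma vs Alpha: Sigma is ranked higher on 1+4+6 = 11 ballots, Alpha on 12. Alpha wins 12–11.
Epsilon–Alpha: Alpha 13–10.
Only Zeta has no wins; Zeta is the Condorcet loser.

Zeta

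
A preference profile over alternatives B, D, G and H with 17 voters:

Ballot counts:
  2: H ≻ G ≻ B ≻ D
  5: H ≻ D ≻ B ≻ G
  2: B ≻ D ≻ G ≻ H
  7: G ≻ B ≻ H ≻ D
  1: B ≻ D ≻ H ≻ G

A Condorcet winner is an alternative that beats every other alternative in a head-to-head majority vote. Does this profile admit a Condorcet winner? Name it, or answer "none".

Pairwise majorities:
B vs D: B, 12–5.
B vs G: G wins 9–8.
B vs H: B wins 10–7.
D–G: G 9–8.
D–H: H 14–3.
G vs H: G wins 9–8.
G defeats every rival head-to-head and is the Condorcet winner.

G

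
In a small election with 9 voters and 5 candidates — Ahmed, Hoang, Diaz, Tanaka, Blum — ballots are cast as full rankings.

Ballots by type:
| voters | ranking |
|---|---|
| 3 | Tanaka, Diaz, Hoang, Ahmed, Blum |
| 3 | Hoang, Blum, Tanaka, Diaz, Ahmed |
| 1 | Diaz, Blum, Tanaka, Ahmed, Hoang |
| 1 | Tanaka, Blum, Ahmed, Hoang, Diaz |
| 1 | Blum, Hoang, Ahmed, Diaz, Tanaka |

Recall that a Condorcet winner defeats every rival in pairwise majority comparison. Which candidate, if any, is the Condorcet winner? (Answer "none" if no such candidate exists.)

Head-to-head results (9 voters):
Ahmed vs Hoang: 2 to 7, Hoang.
Ahmed vs Diaz: 2 to 7, Diaz.
Ahmed vs Tanaka: Ahmed is ranked higher on 1 ballot, Tanaka on 8. Tanaka wins 8–1.
Ahmed vs Blum: 3 for Ahmed, 6 for Blum — Blum by 6–3.
Hoang vs Diaz: 5 to 4, Hoang.
Hoang vs Tanaka: 3+1 = 4 for Hoang, 5 for Tanaka — Tanaka by 5–4.
Hoang vs Blum: 3+3 = 6 for Hoang, 3 for Blum — Hoang by 6–3.
Diaz vs Tanaka: 1+1 = 2 for Diaz, 7 for Tanaka — Tanaka by 7–2.
Diaz vs Blum: 3+1 = 4 for Diaz, 5 for Blum — Blum by 5–4.
Tanaka vs Blum: 3+1 = 4 for Tanaka, 5 for Blum — Blum by 5–4.
Each candidate drops at least one matchup (Ahmed loses to Hoang; Hoang loses to Tanaka; Diaz loses to Hoang; Tanaka loses to Blum; Blum loses to Hoang); the cycle Hoang > Blum > Tanaka > Hoang rules out a Condorcet winner.

none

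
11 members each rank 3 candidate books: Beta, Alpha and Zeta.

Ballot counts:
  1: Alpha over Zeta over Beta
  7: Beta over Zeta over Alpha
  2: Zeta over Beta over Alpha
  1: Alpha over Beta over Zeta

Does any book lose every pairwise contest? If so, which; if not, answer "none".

Alpha

Pairwise majorities:
Beta vs Alpha: 7+2 = 9 for Beta, 2 for Alpha — Beta by 9–2.
Beta vs Zeta: Beta preferred on 7+1 = 8 ballots; Beta wins 8–3.
Alpha vs Zeta: 2 to 9, Zeta.
Alpha loses to every other book — it is the Condorcet loser.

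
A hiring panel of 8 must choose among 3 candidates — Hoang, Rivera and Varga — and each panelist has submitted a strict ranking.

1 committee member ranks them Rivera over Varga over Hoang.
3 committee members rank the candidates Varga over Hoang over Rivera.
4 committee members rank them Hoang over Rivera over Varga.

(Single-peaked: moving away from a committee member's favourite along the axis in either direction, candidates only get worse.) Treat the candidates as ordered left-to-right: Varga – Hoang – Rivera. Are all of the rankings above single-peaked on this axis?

no

Axis positions: Varga=1, Hoang=2, Rivera=3.
Cluster 1: ranking walks positions 3-1-2; Varga is ranked above Hoang even though Hoang lies between Varga and the peak Rivera on the axis — preferences dip and rise again. Not single-peaked.
Cluster 2 (peak Varga at position 1): ranking walks positions 1-2-3, expanding outward from the peak — single-peaked.
Cluster 3 (peak Hoang at position 2): ranking walks positions 2-3-1, expanding outward from the peak — single-peaked.
Cluster 1 violates single-peakedness, so the profile is not single-peaked on this axis.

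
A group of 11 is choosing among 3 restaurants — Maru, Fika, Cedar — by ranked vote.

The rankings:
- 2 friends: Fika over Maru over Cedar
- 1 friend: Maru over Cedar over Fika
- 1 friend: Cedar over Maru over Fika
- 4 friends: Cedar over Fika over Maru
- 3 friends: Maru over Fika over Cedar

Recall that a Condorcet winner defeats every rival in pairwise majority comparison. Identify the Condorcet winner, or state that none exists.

none

Pairwise majorities:
Maru–Fika: Fika 6–5.
Maru–Cedar: Maru 6–5.
Fika vs Cedar: Cedar wins 6–5.
No restaurant is unbeaten: Maru loses to Fika; Fika loses to Cedar; Cedar loses to Maru. In particular Maru → Cedar → Fika → Maru is a majority cycle — no Condorcet winner exists.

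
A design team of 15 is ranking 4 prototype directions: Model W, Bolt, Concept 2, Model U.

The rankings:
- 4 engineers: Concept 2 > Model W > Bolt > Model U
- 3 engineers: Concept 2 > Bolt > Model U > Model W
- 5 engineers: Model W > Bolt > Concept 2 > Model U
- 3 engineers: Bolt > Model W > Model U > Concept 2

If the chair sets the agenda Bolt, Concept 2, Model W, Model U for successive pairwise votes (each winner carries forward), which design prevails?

Round 1: Bolt vs Concept 2 — 8–7, Bolt advances.
Round 2: Bolt vs Model W — 6–9, Model W advances.
Round 3: Model W vs Model U — 12–3, Model W advances.
Model W survives the agenda.

Model W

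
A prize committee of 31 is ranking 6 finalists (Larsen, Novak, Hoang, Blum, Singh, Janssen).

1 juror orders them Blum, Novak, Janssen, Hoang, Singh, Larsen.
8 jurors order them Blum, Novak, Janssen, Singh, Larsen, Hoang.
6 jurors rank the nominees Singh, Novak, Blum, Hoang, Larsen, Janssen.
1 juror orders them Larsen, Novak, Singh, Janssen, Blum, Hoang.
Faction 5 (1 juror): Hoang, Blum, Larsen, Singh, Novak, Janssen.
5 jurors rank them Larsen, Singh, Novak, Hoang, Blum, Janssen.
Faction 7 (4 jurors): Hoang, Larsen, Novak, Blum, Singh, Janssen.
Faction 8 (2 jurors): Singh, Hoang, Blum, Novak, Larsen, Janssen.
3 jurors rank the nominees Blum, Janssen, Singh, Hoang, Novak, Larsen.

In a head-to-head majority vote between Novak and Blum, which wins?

Ballots ranking Novak above Blum: 6 + 1 + 5 + 4 = 16.
Ballots ranking Blum above Novak: 31 − 16 = 15.
Novak wins the head-to-head 16–15.

Novak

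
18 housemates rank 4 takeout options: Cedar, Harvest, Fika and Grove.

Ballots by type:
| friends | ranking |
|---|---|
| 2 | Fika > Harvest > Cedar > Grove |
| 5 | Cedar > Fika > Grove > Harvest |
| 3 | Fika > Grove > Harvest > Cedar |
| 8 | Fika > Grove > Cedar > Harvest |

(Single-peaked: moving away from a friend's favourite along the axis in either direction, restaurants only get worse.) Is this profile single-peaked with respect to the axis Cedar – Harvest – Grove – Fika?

no

Axis positions: Cedar=1, Harvest=2, Grove=3, Fika=4.
Type 1: ranking walks positions 4-2-1-3; Harvest is ranked above Grove even though Grove lies between Harvest and the peak Fika on the axis — preferences dip and rise again. Not single-peaked.
Type 2: ranking walks positions 1-4-3-2; Fika is ranked above Harvest even though Harvest lies between Fika and the peak Cedar on the axis — preferences dip and rise again. Not single-peaked.
Type 3 (peak Fika at position 4): ranking walks positions 4-3-2-1, expanding outward from the peak — single-peaked.
Type 4: ranking walks positions 4-3-1-2; Cedar is ranked above Harvest even though Harvest lies between Cedar and the peak Fika on the axis — preferences dip and rise again. Not single-peaked.
Type 1 violates single-peakedness, so the profile is not single-peaked on this axis.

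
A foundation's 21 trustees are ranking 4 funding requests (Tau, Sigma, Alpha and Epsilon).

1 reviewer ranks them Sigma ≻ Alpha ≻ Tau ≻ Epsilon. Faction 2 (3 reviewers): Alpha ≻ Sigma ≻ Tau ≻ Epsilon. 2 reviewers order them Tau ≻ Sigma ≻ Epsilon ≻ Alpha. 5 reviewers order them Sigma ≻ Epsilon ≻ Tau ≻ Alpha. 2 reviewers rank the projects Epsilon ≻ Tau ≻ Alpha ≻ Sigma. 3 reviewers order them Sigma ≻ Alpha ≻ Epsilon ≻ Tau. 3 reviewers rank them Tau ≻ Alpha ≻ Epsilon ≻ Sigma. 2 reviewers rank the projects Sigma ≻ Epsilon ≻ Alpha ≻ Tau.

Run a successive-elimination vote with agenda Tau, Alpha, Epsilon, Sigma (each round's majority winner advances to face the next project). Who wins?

Sigma

Round 1: Tau vs Alpha — 12–9, Tau advances.
Round 2: Tau vs Epsilon — 9–12, Epsilon advances.
Round 3: Epsilon vs Sigma — 5–16, Sigma advances.
The agenda winner is Sigma.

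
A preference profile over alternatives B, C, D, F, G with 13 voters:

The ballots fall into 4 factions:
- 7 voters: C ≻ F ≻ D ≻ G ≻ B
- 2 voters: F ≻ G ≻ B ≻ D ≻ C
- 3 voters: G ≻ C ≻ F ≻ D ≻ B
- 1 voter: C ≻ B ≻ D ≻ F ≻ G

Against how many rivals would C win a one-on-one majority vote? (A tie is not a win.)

4

C against each rival (13 voters):
C vs B: C wins 11–2.
C vs D: 11 to 2, C.
C–F: C 11–2.
C vs G: C preferred on 7+1 = 8 ballots; C wins 8–5.
C beats B, D, F, G — 4 pairwise wins.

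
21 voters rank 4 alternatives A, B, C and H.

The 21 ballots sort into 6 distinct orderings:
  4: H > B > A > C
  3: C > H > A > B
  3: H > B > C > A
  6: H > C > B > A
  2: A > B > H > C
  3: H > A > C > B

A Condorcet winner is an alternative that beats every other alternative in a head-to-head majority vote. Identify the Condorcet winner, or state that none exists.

H

Head-to-head results (21 voters):
A vs B: 3+2+3 = 8 for A, 13 for B — B by 13–8.
A vs C: 9 to 12, C.
A vs H: 2 to 19, H.
B vs C: B is ranked higher on 4+3+2 = 9 ballots, C on 12. C wins 12–9.
B vs H: 2 for B, 19 for H — H by 19–2.
C vs H: C preferred on 3 ballots; H wins 18–3.
H defeats every rival head-to-head and is the Condorcet winner.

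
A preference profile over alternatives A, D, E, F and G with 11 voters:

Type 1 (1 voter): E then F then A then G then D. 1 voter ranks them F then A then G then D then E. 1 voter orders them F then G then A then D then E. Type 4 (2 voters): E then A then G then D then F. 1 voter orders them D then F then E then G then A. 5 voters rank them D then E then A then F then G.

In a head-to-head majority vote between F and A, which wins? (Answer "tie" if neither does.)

Ballots ranking F above A: 1 + 1 + 1 + 1 = 4.
Ballots ranking A above F: 11 − 4 = 7.
A wins the head-to-head 7–4.

A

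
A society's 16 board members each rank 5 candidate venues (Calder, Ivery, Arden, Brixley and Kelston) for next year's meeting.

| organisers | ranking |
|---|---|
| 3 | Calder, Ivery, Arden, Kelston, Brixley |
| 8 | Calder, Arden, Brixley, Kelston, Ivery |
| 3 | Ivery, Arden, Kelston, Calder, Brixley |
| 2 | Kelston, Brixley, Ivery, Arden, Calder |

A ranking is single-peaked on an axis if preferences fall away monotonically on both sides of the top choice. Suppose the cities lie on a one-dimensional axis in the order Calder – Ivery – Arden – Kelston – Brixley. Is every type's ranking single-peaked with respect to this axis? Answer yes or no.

no

Axis positions: Calder=1, Ivery=2, Arden=3, Kelston=4, Brixley=5.
Type 1 (peak Calder at position 1): ranking walks positions 1-2-3-4-5, expanding outward from the peak — single-peaked.
Type 2: ranking walks positions 1-3-5-4-2; Arden is ranked above Ivery even though Ivery lies between Arden and the peak Calder on the axis — preferences dip and rise again. Not single-peaked.
Type 3 (peak Ivery at position 2): ranking walks positions 2-3-4-1-5, expanding outward from the peak — single-peaked.
Type 4: ranking walks positions 4-5-2-3-1; Ivery is ranked above Arden even though Arden lies between Ivery and the peak Kelston on the axis — preferences dip and rise again. Not single-peaked.
Type 2 violates single-peakedness, so the profile is not single-peaked on this axis.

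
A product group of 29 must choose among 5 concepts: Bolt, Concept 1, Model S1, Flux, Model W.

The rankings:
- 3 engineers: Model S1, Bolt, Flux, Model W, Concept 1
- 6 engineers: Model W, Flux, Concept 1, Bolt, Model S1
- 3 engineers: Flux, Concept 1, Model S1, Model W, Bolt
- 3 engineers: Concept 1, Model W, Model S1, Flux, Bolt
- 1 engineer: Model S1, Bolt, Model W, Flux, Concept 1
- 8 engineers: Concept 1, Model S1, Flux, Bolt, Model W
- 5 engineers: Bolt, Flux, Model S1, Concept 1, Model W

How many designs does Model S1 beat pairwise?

3

Model S1 against each rival (29 engineers):
Model S1–Bolt: Model S1 18–11.
Model S1 vs Concept 1: Concept 1, 20–9.
Model S1 vs Flux: 3+3+1+8 = 15 for Model S1, 14 for Flux — Model S1 by 15–14.
Model S1–Model W: Model S1 20–9.
Model S1 beats Bolt, Flux, Model W; loses to Concept 1 — 3 pairwise wins.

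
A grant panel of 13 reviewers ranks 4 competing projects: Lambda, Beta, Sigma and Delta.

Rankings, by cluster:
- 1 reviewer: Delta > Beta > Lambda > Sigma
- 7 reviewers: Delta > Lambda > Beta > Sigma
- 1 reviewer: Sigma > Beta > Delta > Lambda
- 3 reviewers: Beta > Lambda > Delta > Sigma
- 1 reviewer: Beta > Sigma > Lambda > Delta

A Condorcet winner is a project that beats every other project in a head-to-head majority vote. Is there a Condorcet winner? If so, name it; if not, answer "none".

Pairwise majorities:
Lambda vs Beta: Lambda, 7–6.
Lambda vs Sigma: Lambda, 11–2.
Lambda vs Delta: Delta wins 9–4.
Beta vs Sigma: Beta, 12–1.
Beta–Delta: Delta 8–5.
Sigma vs Delta: Delta wins 11–2.
Delta beats each of Lambda, Beta, Sigma — Delta is the Condorcet winner.

Delta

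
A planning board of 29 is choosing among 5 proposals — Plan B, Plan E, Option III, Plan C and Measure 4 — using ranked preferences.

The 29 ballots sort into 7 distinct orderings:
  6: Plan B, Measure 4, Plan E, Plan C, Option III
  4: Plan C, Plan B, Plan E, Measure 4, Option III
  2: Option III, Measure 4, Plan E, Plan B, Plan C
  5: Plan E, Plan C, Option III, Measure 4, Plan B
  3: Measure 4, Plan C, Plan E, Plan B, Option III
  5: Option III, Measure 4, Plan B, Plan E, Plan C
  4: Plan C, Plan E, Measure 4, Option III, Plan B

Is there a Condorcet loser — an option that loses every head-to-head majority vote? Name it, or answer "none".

none

Head-to-head results (29 council members):
Plan B–Plan E: Plan B 15–14.
Plan B vs Option III: Option III, 16–13.
Plan B–Plan C: Plan C 16–13.
Plan B vs Measure 4: Plan B preferred on 6+4 = 10 ballots; Measure 4 wins 19–10.
Plan E vs Option III: Plan E, 22–7.
Plan E vs Plan C: 18 to 11, Plan E.
Plan E vs Measure 4: Plan E preferred on 4+5+4 = 13 ballots; Measure 4 wins 16–13.
Option III vs Plan C: Plan C, 22–7.
Option III vs Measure 4: Option III is ranked higher on 2+5+5 = 12 ballots, Measure 4 on 17. Measure 4 wins 17–12.
Plan C vs Measure 4: 13 to 16, Measure 4.
No option is winless: Plan B beats Plan E; Plan E beats Option III; Option III beats Plan B; Plan C beats Plan B; Measure 4 beats Plan B. There is no Condorcet loser.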